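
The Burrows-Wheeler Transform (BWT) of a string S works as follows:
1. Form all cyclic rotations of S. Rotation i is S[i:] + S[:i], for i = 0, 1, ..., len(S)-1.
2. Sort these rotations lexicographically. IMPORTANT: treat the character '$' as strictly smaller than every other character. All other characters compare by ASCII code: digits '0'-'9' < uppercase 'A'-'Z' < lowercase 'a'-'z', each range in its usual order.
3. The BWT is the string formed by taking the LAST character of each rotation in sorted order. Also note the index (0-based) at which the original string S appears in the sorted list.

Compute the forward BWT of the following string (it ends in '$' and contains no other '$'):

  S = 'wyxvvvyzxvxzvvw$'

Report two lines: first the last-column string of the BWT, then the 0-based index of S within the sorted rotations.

Answer: wxzvvxvv$yzvwvxy
8

Derivation:
All 16 rotations (rotation i = S[i:]+S[:i]):
  rot[0] = wyxvvvyzxvxzvvw$
  rot[1] = yxvvvyzxvxzvvw$w
  rot[2] = xvvvyzxvxzvvw$wy
  rot[3] = vvvyzxvxzvvw$wyx
  rot[4] = vvyzxvxzvvw$wyxv
  rot[5] = vyzxvxzvvw$wyxvv
  rot[6] = yzxvxzvvw$wyxvvv
  rot[7] = zxvxzvvw$wyxvvvy
  rot[8] = xvxzvvw$wyxvvvyz
  rot[9] = vxzvvw$wyxvvvyzx
  rot[10] = xzvvw$wyxvvvyzxv
  rot[11] = zvvw$wyxvvvyzxvx
  rot[12] = vvw$wyxvvvyzxvxz
  rot[13] = vw$wyxvvvyzxvxzv
  rot[14] = w$wyxvvvyzxvxzvv
  rot[15] = $wyxvvvyzxvxzvvw
Sorted (with $ < everything):
  sorted[0] = $wyxvvvyzxvxzvvw  (last char: 'w')
  sorted[1] = vvvyzxvxzvvw$wyx  (last char: 'x')
  sorted[2] = vvw$wyxvvvyzxvxz  (last char: 'z')
  sorted[3] = vvyzxvxzvvw$wyxv  (last char: 'v')
  sorted[4] = vw$wyxvvvyzxvxzv  (last char: 'v')
  sorted[5] = vxzvvw$wyxvvvyzx  (last char: 'x')
  sorted[6] = vyzxvxzvvw$wyxvv  (last char: 'v')
  sorted[7] = w$wyxvvvyzxvxzvv  (last char: 'v')
  sorted[8] = wyxvvvyzxvxzvvw$  (last char: '$')
  sorted[9] = xvvvyzxvxzvvw$wy  (last char: 'y')
  sorted[10] = xvxzvvw$wyxvvvyz  (last char: 'z')
  sorted[11] = xzvvw$wyxvvvyzxv  (last char: 'v')
  sorted[12] = yxvvvyzxvxzvvw$w  (last char: 'w')
  sorted[13] = yzxvxzvvw$wyxvvv  (last char: 'v')
  sorted[14] = zvvw$wyxvvvyzxvx  (last char: 'x')
  sorted[15] = zxvxzvvw$wyxvvvy  (last char: 'y')
Last column: wxzvvxvv$yzvwvxy
Original string S is at sorted index 8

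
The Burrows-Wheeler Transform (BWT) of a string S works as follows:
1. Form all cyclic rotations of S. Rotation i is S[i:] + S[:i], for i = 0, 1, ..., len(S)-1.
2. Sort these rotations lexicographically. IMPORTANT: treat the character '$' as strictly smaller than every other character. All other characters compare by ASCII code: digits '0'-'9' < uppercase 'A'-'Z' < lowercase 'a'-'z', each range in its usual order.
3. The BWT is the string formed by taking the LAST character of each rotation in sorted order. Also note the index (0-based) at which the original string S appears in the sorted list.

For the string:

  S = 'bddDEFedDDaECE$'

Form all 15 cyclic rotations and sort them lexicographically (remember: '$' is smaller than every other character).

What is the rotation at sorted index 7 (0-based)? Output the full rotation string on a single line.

All 15 rotations (rotation i = S[i:]+S[:i]):
  rot[0] = bddDEFedDDaECE$
  rot[1] = ddDEFedDDaECE$b
  rot[2] = dDEFedDDaECE$bd
  rot[3] = DEFedDDaECE$bdd
  rot[4] = EFedDDaECE$bddD
  rot[5] = FedDDaECE$bddDE
  rot[6] = edDDaECE$bddDEF
  rot[7] = dDDaECE$bddDEFe
  rot[8] = DDaECE$bddDEFed
  rot[9] = DaECE$bddDEFedD
  rot[10] = aECE$bddDEFedDD
  rot[11] = ECE$bddDEFedDDa
  rot[12] = CE$bddDEFedDDaE
  rot[13] = E$bddDEFedDDaEC
  rot[14] = $bddDEFedDDaECE
Sorted (with $ < everything):
  sorted[0] = $bddDEFedDDaECE
  sorted[1] = CE$bddDEFedDDaE
  sorted[2] = DDaECE$bddDEFed
  sorted[3] = DEFedDDaECE$bdd
  sorted[4] = DaECE$bddDEFedD
  sorted[5] = E$bddDEFedDDaEC
  sorted[6] = ECE$bddDEFedDDa
  sorted[7] = EFedDDaECE$bddD
  sorted[8] = FedDDaECE$bddDE
  sorted[9] = aECE$bddDEFedDD
  sorted[10] = bddDEFedDDaECE$
  sorted[11] = dDDaECE$bddDEFe
  sorted[12] = dDEFedDDaECE$bd
  sorted[13] = ddDEFedDDaECE$b
  sorted[14] = edDDaECE$bddDEF
sorted[7] = EFedDDaECE$bddD

Answer: EFedDDaECE$bddD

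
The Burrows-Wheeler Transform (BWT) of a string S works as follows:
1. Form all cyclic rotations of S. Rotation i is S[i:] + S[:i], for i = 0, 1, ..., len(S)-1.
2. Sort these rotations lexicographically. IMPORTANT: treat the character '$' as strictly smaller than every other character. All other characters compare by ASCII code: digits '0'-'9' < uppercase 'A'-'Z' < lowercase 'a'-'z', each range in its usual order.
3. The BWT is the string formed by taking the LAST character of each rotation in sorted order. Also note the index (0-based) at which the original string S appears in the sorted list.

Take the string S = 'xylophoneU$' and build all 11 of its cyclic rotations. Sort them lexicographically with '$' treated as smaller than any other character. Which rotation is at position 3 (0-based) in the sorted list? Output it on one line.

All 11 rotations (rotation i = S[i:]+S[:i]):
  rot[0] = xylophoneU$
  rot[1] = ylophoneU$x
  rot[2] = lophoneU$xy
  rot[3] = ophoneU$xyl
  rot[4] = phoneU$xylo
  rot[5] = honeU$xylop
  rot[6] = oneU$xyloph
  rot[7] = neU$xylopho
  rot[8] = eU$xylophon
  rot[9] = U$xylophone
  rot[10] = $xylophoneU
Sorted (with $ < everything):
  sorted[0] = $xylophoneU
  sorted[1] = U$xylophone
  sorted[2] = eU$xylophon
  sorted[3] = honeU$xylop
  sorted[4] = lophoneU$xy
  sorted[5] = neU$xylopho
  sorted[6] = oneU$xyloph
  sorted[7] = ophoneU$xyl
  sorted[8] = phoneU$xylo
  sorted[9] = xylophoneU$
  sorted[10] = ylophoneU$x
sorted[3] = honeU$xylop

Answer: honeU$xylop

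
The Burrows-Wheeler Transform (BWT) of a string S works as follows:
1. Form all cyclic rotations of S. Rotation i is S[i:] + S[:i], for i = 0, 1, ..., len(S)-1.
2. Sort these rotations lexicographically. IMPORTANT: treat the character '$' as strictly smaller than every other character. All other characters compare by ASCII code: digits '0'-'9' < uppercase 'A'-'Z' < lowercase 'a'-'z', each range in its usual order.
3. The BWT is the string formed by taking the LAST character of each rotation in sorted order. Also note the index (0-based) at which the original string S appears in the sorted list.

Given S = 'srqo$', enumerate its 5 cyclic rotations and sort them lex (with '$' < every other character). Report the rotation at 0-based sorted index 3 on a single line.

Answer: rqo$s

Derivation:
All 5 rotations (rotation i = S[i:]+S[:i]):
  rot[0] = srqo$
  rot[1] = rqo$s
  rot[2] = qo$sr
  rot[3] = o$srq
  rot[4] = $srqo
Sorted (with $ < everything):
  sorted[0] = $srqo
  sorted[1] = o$srq
  sorted[2] = qo$sr
  sorted[3] = rqo$s
  sorted[4] = srqo$
sorted[3] = rqo$s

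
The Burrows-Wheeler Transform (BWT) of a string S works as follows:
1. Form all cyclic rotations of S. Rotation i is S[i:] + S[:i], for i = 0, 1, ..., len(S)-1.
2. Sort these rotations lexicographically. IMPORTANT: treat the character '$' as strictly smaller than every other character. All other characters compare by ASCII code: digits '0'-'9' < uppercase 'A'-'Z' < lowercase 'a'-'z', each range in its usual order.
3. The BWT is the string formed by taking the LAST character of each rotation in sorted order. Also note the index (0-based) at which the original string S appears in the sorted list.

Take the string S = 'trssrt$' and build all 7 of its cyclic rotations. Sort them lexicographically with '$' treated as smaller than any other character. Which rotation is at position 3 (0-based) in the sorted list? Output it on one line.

All 7 rotations (rotation i = S[i:]+S[:i]):
  rot[0] = trssrt$
  rot[1] = rssrt$t
  rot[2] = ssrt$tr
  rot[3] = srt$trs
  rot[4] = rt$trss
  rot[5] = t$trssr
  rot[6] = $trssrt
Sorted (with $ < everything):
  sorted[0] = $trssrt
  sorted[1] = rssrt$t
  sorted[2] = rt$trss
  sorted[3] = srt$trs
  sorted[4] = ssrt$tr
  sorted[5] = t$trssr
  sorted[6] = trssrt$
sorted[3] = srt$trs

Answer: srt$trs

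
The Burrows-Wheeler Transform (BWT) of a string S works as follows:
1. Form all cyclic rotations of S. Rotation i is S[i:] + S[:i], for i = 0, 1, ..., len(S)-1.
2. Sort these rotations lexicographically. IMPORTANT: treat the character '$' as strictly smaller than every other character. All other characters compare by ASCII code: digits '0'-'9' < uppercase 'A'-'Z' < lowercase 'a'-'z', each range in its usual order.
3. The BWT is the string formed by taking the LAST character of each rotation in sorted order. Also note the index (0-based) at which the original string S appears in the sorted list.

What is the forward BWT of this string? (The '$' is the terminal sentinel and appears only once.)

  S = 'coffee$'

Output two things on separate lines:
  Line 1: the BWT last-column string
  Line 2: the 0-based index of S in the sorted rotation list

Answer: e$effoc
1

Derivation:
All 7 rotations (rotation i = S[i:]+S[:i]):
  rot[0] = coffee$
  rot[1] = offee$c
  rot[2] = ffee$co
  rot[3] = fee$cof
  rot[4] = ee$coff
  rot[5] = e$coffe
  rot[6] = $coffee
Sorted (with $ < everything):
  sorted[0] = $coffee  (last char: 'e')
  sorted[1] = coffee$  (last char: '$')
  sorted[2] = e$coffe  (last char: 'e')
  sorted[3] = ee$coff  (last char: 'f')
  sorted[4] = fee$cof  (last char: 'f')
  sorted[5] = ffee$co  (last char: 'o')
  sorted[6] = offee$c  (last char: 'c')
Last column: e$effoc
Original string S is at sorted index 1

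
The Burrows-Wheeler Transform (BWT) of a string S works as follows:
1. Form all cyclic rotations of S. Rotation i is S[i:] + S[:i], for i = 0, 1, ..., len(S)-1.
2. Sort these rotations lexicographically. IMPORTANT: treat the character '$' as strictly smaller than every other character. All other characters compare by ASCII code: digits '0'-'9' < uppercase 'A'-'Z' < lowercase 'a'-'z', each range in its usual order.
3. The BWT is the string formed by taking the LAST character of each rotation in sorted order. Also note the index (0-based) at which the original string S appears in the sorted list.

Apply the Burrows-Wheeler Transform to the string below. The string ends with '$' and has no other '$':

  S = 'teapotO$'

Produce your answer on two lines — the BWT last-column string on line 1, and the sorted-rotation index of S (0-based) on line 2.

All 8 rotations (rotation i = S[i:]+S[:i]):
  rot[0] = teapotO$
  rot[1] = eapotO$t
  rot[2] = apotO$te
  rot[3] = potO$tea
  rot[4] = otO$teap
  rot[5] = tO$teapo
  rot[6] = O$teapot
  rot[7] = $teapotO
Sorted (with $ < everything):
  sorted[0] = $teapotO  (last char: 'O')
  sorted[1] = O$teapot  (last char: 't')
  sorted[2] = apotO$te  (last char: 'e')
  sorted[3] = eapotO$t  (last char: 't')
  sorted[4] = otO$teap  (last char: 'p')
  sorted[5] = potO$tea  (last char: 'a')
  sorted[6] = tO$teapo  (last char: 'o')
  sorted[7] = teapotO$  (last char: '$')
Last column: Otetpao$
Original string S is at sorted index 7

Answer: Otetpao$
7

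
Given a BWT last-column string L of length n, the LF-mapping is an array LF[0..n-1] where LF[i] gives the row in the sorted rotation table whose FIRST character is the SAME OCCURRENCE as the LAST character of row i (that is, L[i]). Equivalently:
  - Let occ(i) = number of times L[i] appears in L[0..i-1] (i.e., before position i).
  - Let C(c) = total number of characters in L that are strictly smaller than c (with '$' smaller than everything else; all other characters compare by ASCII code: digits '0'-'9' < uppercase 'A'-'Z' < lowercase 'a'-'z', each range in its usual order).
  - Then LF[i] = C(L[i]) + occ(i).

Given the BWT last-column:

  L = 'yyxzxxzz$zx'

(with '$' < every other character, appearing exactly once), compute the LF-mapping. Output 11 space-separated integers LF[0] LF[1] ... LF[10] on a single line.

Char counts: '$':1, 'x':4, 'y':2, 'z':4
C (first-col start): C('$')=0, C('x')=1, C('y')=5, C('z')=7
L[0]='y': occ=0, LF[0]=C('y')+0=5+0=5
L[1]='y': occ=1, LF[1]=C('y')+1=5+1=6
L[2]='x': occ=0, LF[2]=C('x')+0=1+0=1
L[3]='z': occ=0, LF[3]=C('z')+0=7+0=7
L[4]='x': occ=1, LF[4]=C('x')+1=1+1=2
L[5]='x': occ=2, LF[5]=C('x')+2=1+2=3
L[6]='z': occ=1, LF[6]=C('z')+1=7+1=8
L[7]='z': occ=2, LF[7]=C('z')+2=7+2=9
L[8]='$': occ=0, LF[8]=C('$')+0=0+0=0
L[9]='z': occ=3, LF[9]=C('z')+3=7+3=10
L[10]='x': occ=3, LF[10]=C('x')+3=1+3=4

Answer: 5 6 1 7 2 3 8 9 0 10 4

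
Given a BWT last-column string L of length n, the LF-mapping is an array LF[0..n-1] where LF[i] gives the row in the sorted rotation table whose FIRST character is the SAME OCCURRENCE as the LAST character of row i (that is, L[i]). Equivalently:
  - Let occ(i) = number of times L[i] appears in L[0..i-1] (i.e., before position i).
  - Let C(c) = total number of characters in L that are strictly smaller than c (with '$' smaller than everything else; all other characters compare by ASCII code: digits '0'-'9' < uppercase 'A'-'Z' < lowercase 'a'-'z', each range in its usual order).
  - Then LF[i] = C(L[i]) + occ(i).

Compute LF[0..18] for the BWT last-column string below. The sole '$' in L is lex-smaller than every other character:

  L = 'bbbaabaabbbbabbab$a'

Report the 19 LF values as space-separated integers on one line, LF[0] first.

Answer: 8 9 10 1 2 11 3 4 12 13 14 15 5 16 17 6 18 0 7

Derivation:
Char counts: '$':1, 'a':7, 'b':11
C (first-col start): C('$')=0, C('a')=1, C('b')=8
L[0]='b': occ=0, LF[0]=C('b')+0=8+0=8
L[1]='b': occ=1, LF[1]=C('b')+1=8+1=9
L[2]='b': occ=2, LF[2]=C('b')+2=8+2=10
L[3]='a': occ=0, LF[3]=C('a')+0=1+0=1
L[4]='a': occ=1, LF[4]=C('a')+1=1+1=2
L[5]='b': occ=3, LF[5]=C('b')+3=8+3=11
L[6]='a': occ=2, LF[6]=C('a')+2=1+2=3
L[7]='a': occ=3, LF[7]=C('a')+3=1+3=4
L[8]='b': occ=4, LF[8]=C('b')+4=8+4=12
L[9]='b': occ=5, LF[9]=C('b')+5=8+5=13
L[10]='b': occ=6, LF[10]=C('b')+6=8+6=14
L[11]='b': occ=7, LF[11]=C('b')+7=8+7=15
L[12]='a': occ=4, LF[12]=C('a')+4=1+4=5
L[13]='b': occ=8, LF[13]=C('b')+8=8+8=16
L[14]='b': occ=9, LF[14]=C('b')+9=8+9=17
L[15]='a': occ=5, LF[15]=C('a')+5=1+5=6
L[16]='b': occ=10, LF[16]=C('b')+10=8+10=18
L[17]='$': occ=0, LF[17]=C('$')+0=0+0=0
L[18]='a': occ=6, LF[18]=C('a')+6=1+6=7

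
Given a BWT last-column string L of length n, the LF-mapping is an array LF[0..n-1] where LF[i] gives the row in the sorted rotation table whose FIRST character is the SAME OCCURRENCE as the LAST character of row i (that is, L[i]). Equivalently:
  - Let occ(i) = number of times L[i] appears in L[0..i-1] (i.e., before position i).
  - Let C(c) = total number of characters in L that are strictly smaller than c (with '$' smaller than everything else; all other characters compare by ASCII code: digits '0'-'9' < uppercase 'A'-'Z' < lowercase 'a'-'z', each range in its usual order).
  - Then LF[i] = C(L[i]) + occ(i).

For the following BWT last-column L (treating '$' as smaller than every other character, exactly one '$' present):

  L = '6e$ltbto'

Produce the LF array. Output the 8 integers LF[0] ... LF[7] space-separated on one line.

Char counts: '$':1, '6':1, 'b':1, 'e':1, 'l':1, 'o':1, 't':2
C (first-col start): C('$')=0, C('6')=1, C('b')=2, C('e')=3, C('l')=4, C('o')=5, C('t')=6
L[0]='6': occ=0, LF[0]=C('6')+0=1+0=1
L[1]='e': occ=0, LF[1]=C('e')+0=3+0=3
L[2]='$': occ=0, LF[2]=C('$')+0=0+0=0
L[3]='l': occ=0, LF[3]=C('l')+0=4+0=4
L[4]='t': occ=0, LF[4]=C('t')+0=6+0=6
L[5]='b': occ=0, LF[5]=C('b')+0=2+0=2
L[6]='t': occ=1, LF[6]=C('t')+1=6+1=7
L[7]='o': occ=0, LF[7]=C('o')+0=5+0=5

Answer: 1 3 0 4 6 2 7 5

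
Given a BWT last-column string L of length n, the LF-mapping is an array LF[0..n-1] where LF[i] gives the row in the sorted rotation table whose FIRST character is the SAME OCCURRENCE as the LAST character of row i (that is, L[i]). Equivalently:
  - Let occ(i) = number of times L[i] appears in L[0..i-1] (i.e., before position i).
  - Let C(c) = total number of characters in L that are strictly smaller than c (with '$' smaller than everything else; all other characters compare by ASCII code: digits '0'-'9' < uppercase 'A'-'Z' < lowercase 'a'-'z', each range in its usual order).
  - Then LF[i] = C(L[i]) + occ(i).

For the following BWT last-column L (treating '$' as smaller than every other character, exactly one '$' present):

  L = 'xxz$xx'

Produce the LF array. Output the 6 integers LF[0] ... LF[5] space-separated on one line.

Char counts: '$':1, 'x':4, 'z':1
C (first-col start): C('$')=0, C('x')=1, C('z')=5
L[0]='x': occ=0, LF[0]=C('x')+0=1+0=1
L[1]='x': occ=1, LF[1]=C('x')+1=1+1=2
L[2]='z': occ=0, LF[2]=C('z')+0=5+0=5
L[3]='$': occ=0, LF[3]=C('$')+0=0+0=0
L[4]='x': occ=2, LF[4]=C('x')+2=1+2=3
L[5]='x': occ=3, LF[5]=C('x')+3=1+3=4

Answer: 1 2 5 0 3 4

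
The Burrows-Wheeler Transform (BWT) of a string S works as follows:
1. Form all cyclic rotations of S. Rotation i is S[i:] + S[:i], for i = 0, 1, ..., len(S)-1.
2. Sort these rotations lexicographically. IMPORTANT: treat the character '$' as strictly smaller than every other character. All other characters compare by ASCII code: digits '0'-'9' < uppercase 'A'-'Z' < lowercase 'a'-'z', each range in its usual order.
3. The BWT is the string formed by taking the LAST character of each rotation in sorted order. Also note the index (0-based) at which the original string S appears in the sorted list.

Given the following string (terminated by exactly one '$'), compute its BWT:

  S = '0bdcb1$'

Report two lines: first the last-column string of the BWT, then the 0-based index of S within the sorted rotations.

Answer: 1$bc0db
1

Derivation:
All 7 rotations (rotation i = S[i:]+S[:i]):
  rot[0] = 0bdcb1$
  rot[1] = bdcb1$0
  rot[2] = dcb1$0b
  rot[3] = cb1$0bd
  rot[4] = b1$0bdc
  rot[5] = 1$0bdcb
  rot[6] = $0bdcb1
Sorted (with $ < everything):
  sorted[0] = $0bdcb1  (last char: '1')
  sorted[1] = 0bdcb1$  (last char: '$')
  sorted[2] = 1$0bdcb  (last char: 'b')
  sorted[3] = b1$0bdc  (last char: 'c')
  sorted[4] = bdcb1$0  (last char: '0')
  sorted[5] = cb1$0bd  (last char: 'd')
  sorted[6] = dcb1$0b  (last char: 'b')
Last column: 1$bc0db
Original string S is at sorted index 1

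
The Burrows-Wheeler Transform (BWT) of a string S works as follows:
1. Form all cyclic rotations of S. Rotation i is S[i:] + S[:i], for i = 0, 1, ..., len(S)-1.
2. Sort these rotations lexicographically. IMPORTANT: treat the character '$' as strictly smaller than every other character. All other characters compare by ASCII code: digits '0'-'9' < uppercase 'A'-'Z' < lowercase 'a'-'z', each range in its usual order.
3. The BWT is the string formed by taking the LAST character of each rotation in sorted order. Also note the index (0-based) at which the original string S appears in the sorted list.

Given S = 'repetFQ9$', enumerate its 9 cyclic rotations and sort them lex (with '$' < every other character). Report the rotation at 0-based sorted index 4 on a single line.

All 9 rotations (rotation i = S[i:]+S[:i]):
  rot[0] = repetFQ9$
  rot[1] = epetFQ9$r
  rot[2] = petFQ9$re
  rot[3] = etFQ9$rep
  rot[4] = tFQ9$repe
  rot[5] = FQ9$repet
  rot[6] = Q9$repetF
  rot[7] = 9$repetFQ
  rot[8] = $repetFQ9
Sorted (with $ < everything):
  sorted[0] = $repetFQ9
  sorted[1] = 9$repetFQ
  sorted[2] = FQ9$repet
  sorted[3] = Q9$repetF
  sorted[4] = epetFQ9$r
  sorted[5] = etFQ9$rep
  sorted[6] = petFQ9$re
  sorted[7] = repetFQ9$
  sorted[8] = tFQ9$repe
sorted[4] = epetFQ9$r

Answer: epetFQ9$r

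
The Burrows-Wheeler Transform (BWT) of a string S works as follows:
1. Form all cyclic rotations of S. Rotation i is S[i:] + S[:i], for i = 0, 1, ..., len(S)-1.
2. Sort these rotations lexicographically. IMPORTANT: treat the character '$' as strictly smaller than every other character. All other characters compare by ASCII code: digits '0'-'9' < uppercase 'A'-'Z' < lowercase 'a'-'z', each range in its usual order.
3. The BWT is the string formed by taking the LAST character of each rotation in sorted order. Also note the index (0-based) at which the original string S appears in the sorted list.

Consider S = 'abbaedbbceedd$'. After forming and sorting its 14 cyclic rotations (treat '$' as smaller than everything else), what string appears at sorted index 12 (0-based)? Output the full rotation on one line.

All 14 rotations (rotation i = S[i:]+S[:i]):
  rot[0] = abbaedbbceedd$
  rot[1] = bbaedbbceedd$a
  rot[2] = baedbbceedd$ab
  rot[3] = aedbbceedd$abb
  rot[4] = edbbceedd$abba
  rot[5] = dbbceedd$abbae
  rot[6] = bbceedd$abbaed
  rot[7] = bceedd$abbaedb
  rot[8] = ceedd$abbaedbb
  rot[9] = eedd$abbaedbbc
  rot[10] = edd$abbaedbbce
  rot[11] = dd$abbaedbbcee
  rot[12] = d$abbaedbbceed
  rot[13] = $abbaedbbceedd
Sorted (with $ < everything):
  sorted[0] = $abbaedbbceedd
  sorted[1] = abbaedbbceedd$
  sorted[2] = aedbbceedd$abb
  sorted[3] = baedbbceedd$ab
  sorted[4] = bbaedbbceedd$a
  sorted[5] = bbceedd$abbaed
  sorted[6] = bceedd$abbaedb
  sorted[7] = ceedd$abbaedbb
  sorted[8] = d$abbaedbbceed
  sorted[9] = dbbceedd$abbae
  sorted[10] = dd$abbaedbbcee
  sorted[11] = edbbceedd$abba
  sorted[12] = edd$abbaedbbce
  sorted[13] = eedd$abbaedbbc
sorted[12] = edd$abbaedbbce

Answer: edd$abbaedbbce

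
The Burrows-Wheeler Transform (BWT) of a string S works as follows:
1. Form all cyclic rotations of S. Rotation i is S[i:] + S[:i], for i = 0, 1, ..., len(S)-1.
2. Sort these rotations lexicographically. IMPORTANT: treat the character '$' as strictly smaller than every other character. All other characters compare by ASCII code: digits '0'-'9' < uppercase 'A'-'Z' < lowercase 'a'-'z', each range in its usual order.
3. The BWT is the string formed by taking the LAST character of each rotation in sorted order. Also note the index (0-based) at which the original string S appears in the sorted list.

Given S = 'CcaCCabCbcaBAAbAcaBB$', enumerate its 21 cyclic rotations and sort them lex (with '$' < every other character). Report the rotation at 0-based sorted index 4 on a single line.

Answer: B$CcaCCabCbcaBAAbAcaB

Derivation:
All 21 rotations (rotation i = S[i:]+S[:i]):
  rot[0] = CcaCCabCbcaBAAbAcaBB$
  rot[1] = caCCabCbcaBAAbAcaBB$C
  rot[2] = aCCabCbcaBAAbAcaBB$Cc
  rot[3] = CCabCbcaBAAbAcaBB$Cca
  rot[4] = CabCbcaBAAbAcaBB$CcaC
  rot[5] = abCbcaBAAbAcaBB$CcaCC
  rot[6] = bCbcaBAAbAcaBB$CcaCCa
  rot[7] = CbcaBAAbAcaBB$CcaCCab
  rot[8] = bcaBAAbAcaBB$CcaCCabC
  rot[9] = caBAAbAcaBB$CcaCCabCb
  rot[10] = aBAAbAcaBB$CcaCCabCbc
  rot[11] = BAAbAcaBB$CcaCCabCbca
  rot[12] = AAbAcaBB$CcaCCabCbcaB
  rot[13] = AbAcaBB$CcaCCabCbcaBA
  rot[14] = bAcaBB$CcaCCabCbcaBAA
  rot[15] = AcaBB$CcaCCabCbcaBAAb
  rot[16] = caBB$CcaCCabCbcaBAAbA
  rot[17] = aBB$CcaCCabCbcaBAAbAc
  rot[18] = BB$CcaCCabCbcaBAAbAca
  rot[19] = B$CcaCCabCbcaBAAbAcaB
  rot[20] = $CcaCCabCbcaBAAbAcaBB
Sorted (with $ < everything):
  sorted[0] = $CcaCCabCbcaBAAbAcaBB
  sorted[1] = AAbAcaBB$CcaCCabCbcaB
  sorted[2] = AbAcaBB$CcaCCabCbcaBA
  sorted[3] = AcaBB$CcaCCabCbcaBAAb
  sorted[4] = B$CcaCCabCbcaBAAbAcaB
  sorted[5] = BAAbAcaBB$CcaCCabCbca
  sorted[6] = BB$CcaCCabCbcaBAAbAca
  sorted[7] = CCabCbcaBAAbAcaBB$Cca
  sorted[8] = CabCbcaBAAbAcaBB$CcaC
  sorted[9] = CbcaBAAbAcaBB$CcaCCab
  sorted[10] = CcaCCabCbcaBAAbAcaBB$
  sorted[11] = aBAAbAcaBB$CcaCCabCbc
  sorted[12] = aBB$CcaCCabCbcaBAAbAc
  sorted[13] = aCCabCbcaBAAbAcaBB$Cc
  sorted[14] = abCbcaBAAbAcaBB$CcaCC
  sorted[15] = bAcaBB$CcaCCabCbcaBAA
  sorted[16] = bCbcaBAAbAcaBB$CcaCCa
  sorted[17] = bcaBAAbAcaBB$CcaCCabC
  sorted[18] = caBAAbAcaBB$CcaCCabCb
  sorted[19] = caBB$CcaCCabCbcaBAAbA
  sorted[20] = caCCabCbcaBAAbAcaBB$C
sorted[4] = B$CcaCCabCbcaBAAbAcaB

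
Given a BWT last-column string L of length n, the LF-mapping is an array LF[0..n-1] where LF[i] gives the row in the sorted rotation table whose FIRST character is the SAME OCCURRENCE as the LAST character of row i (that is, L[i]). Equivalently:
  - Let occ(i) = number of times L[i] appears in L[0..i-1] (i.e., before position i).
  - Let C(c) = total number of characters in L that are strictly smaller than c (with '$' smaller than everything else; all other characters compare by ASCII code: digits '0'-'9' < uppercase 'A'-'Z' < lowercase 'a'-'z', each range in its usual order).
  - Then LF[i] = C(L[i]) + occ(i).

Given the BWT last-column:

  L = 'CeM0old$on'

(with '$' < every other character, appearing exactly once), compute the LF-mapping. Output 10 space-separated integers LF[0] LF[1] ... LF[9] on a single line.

Answer: 2 5 3 1 8 6 4 0 9 7

Derivation:
Char counts: '$':1, '0':1, 'C':1, 'M':1, 'd':1, 'e':1, 'l':1, 'n':1, 'o':2
C (first-col start): C('$')=0, C('0')=1, C('C')=2, C('M')=3, C('d')=4, C('e')=5, C('l')=6, C('n')=7, C('o')=8
L[0]='C': occ=0, LF[0]=C('C')+0=2+0=2
L[1]='e': occ=0, LF[1]=C('e')+0=5+0=5
L[2]='M': occ=0, LF[2]=C('M')+0=3+0=3
L[3]='0': occ=0, LF[3]=C('0')+0=1+0=1
L[4]='o': occ=0, LF[4]=C('o')+0=8+0=8
L[5]='l': occ=0, LF[5]=C('l')+0=6+0=6
L[6]='d': occ=0, LF[6]=C('d')+0=4+0=4
L[7]='$': occ=0, LF[7]=C('$')+0=0+0=0
L[8]='o': occ=1, LF[8]=C('o')+1=8+1=9
L[9]='n': occ=0, LF[9]=C('n')+0=7+0=7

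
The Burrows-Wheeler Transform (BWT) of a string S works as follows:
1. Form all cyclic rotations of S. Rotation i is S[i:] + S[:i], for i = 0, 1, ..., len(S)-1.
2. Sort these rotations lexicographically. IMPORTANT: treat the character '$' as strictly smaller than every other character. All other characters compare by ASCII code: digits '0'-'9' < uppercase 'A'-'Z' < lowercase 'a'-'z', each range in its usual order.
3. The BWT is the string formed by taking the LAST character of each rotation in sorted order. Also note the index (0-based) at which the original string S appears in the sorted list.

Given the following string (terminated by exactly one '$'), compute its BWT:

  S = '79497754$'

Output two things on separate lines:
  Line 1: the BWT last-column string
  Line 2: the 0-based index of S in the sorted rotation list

All 9 rotations (rotation i = S[i:]+S[:i]):
  rot[0] = 79497754$
  rot[1] = 9497754$7
  rot[2] = 497754$79
  rot[3] = 97754$794
  rot[4] = 7754$7949
  rot[5] = 754$79497
  rot[6] = 54$794977
  rot[7] = 4$7949775
  rot[8] = $79497754
Sorted (with $ < everything):
  sorted[0] = $79497754  (last char: '4')
  sorted[1] = 4$7949775  (last char: '5')
  sorted[2] = 497754$79  (last char: '9')
  sorted[3] = 54$794977  (last char: '7')
  sorted[4] = 754$79497  (last char: '7')
  sorted[5] = 7754$7949  (last char: '9')
  sorted[6] = 79497754$  (last char: '$')
  sorted[7] = 9497754$7  (last char: '7')
  sorted[8] = 97754$794  (last char: '4')
Last column: 459779$74
Original string S is at sorted index 6

Answer: 459779$74
6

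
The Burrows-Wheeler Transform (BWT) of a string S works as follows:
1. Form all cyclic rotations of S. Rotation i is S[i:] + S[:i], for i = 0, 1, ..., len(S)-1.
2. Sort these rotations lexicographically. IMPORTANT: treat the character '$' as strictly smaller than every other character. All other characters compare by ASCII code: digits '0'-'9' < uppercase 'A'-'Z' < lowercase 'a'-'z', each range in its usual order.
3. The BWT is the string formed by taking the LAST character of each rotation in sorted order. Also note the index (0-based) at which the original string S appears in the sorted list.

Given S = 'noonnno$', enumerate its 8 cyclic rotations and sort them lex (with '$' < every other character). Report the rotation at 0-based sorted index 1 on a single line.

Answer: nnno$noo

Derivation:
All 8 rotations (rotation i = S[i:]+S[:i]):
  rot[0] = noonnno$
  rot[1] = oonnno$n
  rot[2] = onnno$no
  rot[3] = nnno$noo
  rot[4] = nno$noon
  rot[5] = no$noonn
  rot[6] = o$noonnn
  rot[7] = $noonnno
Sorted (with $ < everything):
  sorted[0] = $noonnno
  sorted[1] = nnno$noo
  sorted[2] = nno$noon
  sorted[3] = no$noonn
  sorted[4] = noonnno$
  sorted[5] = o$noonnn
  sorted[6] = onnno$no
  sorted[7] = oonnno$n
sorted[1] = nnno$noo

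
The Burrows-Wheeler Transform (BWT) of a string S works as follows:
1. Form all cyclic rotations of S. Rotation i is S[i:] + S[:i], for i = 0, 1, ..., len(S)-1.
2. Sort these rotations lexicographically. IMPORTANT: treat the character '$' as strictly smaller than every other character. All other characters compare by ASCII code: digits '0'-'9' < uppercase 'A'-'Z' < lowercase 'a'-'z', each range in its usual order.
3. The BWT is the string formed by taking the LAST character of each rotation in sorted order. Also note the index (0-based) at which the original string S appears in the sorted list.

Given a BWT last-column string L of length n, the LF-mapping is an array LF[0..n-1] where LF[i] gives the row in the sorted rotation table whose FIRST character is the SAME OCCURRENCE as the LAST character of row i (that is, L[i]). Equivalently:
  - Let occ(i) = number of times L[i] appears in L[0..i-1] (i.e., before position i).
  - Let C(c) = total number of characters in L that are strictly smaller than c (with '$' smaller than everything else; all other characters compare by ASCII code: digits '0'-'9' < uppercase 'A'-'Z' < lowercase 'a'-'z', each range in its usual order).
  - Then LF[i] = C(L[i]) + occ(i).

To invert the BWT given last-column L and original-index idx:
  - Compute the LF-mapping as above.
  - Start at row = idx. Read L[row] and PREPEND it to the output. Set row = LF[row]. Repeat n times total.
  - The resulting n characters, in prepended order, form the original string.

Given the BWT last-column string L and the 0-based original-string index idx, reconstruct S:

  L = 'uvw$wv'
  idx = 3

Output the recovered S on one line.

Answer: vwwvu$

Derivation:
LF mapping: 1 2 4 0 5 3
Walk LF starting at row 3, prepending L[row]:
  step 1: row=3, L[3]='$', prepend. Next row=LF[3]=0
  step 2: row=0, L[0]='u', prepend. Next row=LF[0]=1
  step 3: row=1, L[1]='v', prepend. Next row=LF[1]=2
  step 4: row=2, L[2]='w', prepend. Next row=LF[2]=4
  step 5: row=4, L[4]='w', prepend. Next row=LF[4]=5
  step 6: row=5, L[5]='v', prepend. Next row=LF[5]=3
Reversed output: vwwvu$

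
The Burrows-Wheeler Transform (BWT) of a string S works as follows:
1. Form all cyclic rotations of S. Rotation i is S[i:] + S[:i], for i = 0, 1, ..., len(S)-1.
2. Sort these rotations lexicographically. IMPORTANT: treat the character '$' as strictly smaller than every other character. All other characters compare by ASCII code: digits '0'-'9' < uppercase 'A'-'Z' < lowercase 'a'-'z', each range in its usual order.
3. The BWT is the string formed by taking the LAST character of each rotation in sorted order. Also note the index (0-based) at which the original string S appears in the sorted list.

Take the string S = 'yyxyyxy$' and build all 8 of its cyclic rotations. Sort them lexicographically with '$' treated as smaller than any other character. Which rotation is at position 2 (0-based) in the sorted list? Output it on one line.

All 8 rotations (rotation i = S[i:]+S[:i]):
  rot[0] = yyxyyxy$
  rot[1] = yxyyxy$y
  rot[2] = xyyxy$yy
  rot[3] = yyxy$yyx
  rot[4] = yxy$yyxy
  rot[5] = xy$yyxyy
  rot[6] = y$yyxyyx
  rot[7] = $yyxyyxy
Sorted (with $ < everything):
  sorted[0] = $yyxyyxy
  sorted[1] = xy$yyxyy
  sorted[2] = xyyxy$yy
  sorted[3] = y$yyxyyx
  sorted[4] = yxy$yyxy
  sorted[5] = yxyyxy$y
  sorted[6] = yyxy$yyx
  sorted[7] = yyxyyxy$
sorted[2] = xyyxy$yy

Answer: xyyxy$yy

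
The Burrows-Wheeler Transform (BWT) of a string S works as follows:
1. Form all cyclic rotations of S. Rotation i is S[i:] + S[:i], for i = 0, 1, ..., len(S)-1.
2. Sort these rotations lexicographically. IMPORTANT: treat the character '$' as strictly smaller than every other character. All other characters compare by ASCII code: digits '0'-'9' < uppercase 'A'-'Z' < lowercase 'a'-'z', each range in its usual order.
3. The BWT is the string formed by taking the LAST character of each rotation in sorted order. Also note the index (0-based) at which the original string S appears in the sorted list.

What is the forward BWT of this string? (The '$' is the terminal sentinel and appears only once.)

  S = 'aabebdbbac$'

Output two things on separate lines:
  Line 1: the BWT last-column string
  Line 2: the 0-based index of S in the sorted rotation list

Answer: c$abbdeaabb
1

Derivation:
All 11 rotations (rotation i = S[i:]+S[:i]):
  rot[0] = aabebdbbac$
  rot[1] = abebdbbac$a
  rot[2] = bebdbbac$aa
  rot[3] = ebdbbac$aab
  rot[4] = bdbbac$aabe
  rot[5] = dbbac$aabeb
  rot[6] = bbac$aabebd
  rot[7] = bac$aabebdb
  rot[8] = ac$aabebdbb
  rot[9] = c$aabebdbba
  rot[10] = $aabebdbbac
Sorted (with $ < everything):
  sorted[0] = $aabebdbbac  (last char: 'c')
  sorted[1] = aabebdbbac$  (last char: '$')
  sorted[2] = abebdbbac$a  (last char: 'a')
  sorted[3] = ac$aabebdbb  (last char: 'b')
  sorted[4] = bac$aabebdb  (last char: 'b')
  sorted[5] = bbac$aabebd  (last char: 'd')
  sorted[6] = bdbbac$aabe  (last char: 'e')
  sorted[7] = bebdbbac$aa  (last char: 'a')
  sorted[8] = c$aabebdbba  (last char: 'a')
  sorted[9] = dbbac$aabeb  (last char: 'b')
  sorted[10] = ebdbbac$aab  (last char: 'b')
Last column: c$abbdeaabb
Original string S is at sorted index 1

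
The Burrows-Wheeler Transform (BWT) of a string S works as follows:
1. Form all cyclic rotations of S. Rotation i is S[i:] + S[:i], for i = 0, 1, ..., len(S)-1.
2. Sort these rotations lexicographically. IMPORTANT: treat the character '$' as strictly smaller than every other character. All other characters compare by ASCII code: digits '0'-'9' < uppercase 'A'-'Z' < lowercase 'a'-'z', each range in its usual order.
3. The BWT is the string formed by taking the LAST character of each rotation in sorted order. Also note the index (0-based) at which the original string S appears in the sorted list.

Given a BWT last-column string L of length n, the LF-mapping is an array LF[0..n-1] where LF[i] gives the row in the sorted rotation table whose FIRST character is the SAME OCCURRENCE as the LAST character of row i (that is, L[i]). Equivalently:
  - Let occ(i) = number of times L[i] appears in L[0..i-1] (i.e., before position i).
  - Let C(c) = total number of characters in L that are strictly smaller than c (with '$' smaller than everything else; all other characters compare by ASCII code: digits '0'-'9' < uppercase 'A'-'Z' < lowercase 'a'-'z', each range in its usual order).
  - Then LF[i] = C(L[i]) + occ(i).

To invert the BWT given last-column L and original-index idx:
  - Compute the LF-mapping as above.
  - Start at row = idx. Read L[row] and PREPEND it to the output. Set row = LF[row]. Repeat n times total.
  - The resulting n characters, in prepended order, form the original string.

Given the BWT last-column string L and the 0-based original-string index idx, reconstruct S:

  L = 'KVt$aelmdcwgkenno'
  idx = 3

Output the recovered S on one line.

LF mapping: 1 2 15 0 3 6 10 11 5 4 16 8 9 7 12 13 14
Walk LF starting at row 3, prepending L[row]:
  step 1: row=3, L[3]='$', prepend. Next row=LF[3]=0
  step 2: row=0, L[0]='K', prepend. Next row=LF[0]=1
  step 3: row=1, L[1]='V', prepend. Next row=LF[1]=2
  step 4: row=2, L[2]='t', prepend. Next row=LF[2]=15
  step 5: row=15, L[15]='n', prepend. Next row=LF[15]=13
  step 6: row=13, L[13]='e', prepend. Next row=LF[13]=7
  step 7: row=7, L[7]='m', prepend. Next row=LF[7]=11
  step 8: row=11, L[11]='g', prepend. Next row=LF[11]=8
  step 9: row=8, L[8]='d', prepend. Next row=LF[8]=5
  step 10: row=5, L[5]='e', prepend. Next row=LF[5]=6
  step 11: row=6, L[6]='l', prepend. Next row=LF[6]=10
  step 12: row=10, L[10]='w', prepend. Next row=LF[10]=16
  step 13: row=16, L[16]='o', prepend. Next row=LF[16]=14
  step 14: row=14, L[14]='n', prepend. Next row=LF[14]=12
  step 15: row=12, L[12]='k', prepend. Next row=LF[12]=9
  step 16: row=9, L[9]='c', prepend. Next row=LF[9]=4
  step 17: row=4, L[4]='a', prepend. Next row=LF[4]=3
Reversed output: acknowledgmentVK$

Answer: acknowledgmentVK$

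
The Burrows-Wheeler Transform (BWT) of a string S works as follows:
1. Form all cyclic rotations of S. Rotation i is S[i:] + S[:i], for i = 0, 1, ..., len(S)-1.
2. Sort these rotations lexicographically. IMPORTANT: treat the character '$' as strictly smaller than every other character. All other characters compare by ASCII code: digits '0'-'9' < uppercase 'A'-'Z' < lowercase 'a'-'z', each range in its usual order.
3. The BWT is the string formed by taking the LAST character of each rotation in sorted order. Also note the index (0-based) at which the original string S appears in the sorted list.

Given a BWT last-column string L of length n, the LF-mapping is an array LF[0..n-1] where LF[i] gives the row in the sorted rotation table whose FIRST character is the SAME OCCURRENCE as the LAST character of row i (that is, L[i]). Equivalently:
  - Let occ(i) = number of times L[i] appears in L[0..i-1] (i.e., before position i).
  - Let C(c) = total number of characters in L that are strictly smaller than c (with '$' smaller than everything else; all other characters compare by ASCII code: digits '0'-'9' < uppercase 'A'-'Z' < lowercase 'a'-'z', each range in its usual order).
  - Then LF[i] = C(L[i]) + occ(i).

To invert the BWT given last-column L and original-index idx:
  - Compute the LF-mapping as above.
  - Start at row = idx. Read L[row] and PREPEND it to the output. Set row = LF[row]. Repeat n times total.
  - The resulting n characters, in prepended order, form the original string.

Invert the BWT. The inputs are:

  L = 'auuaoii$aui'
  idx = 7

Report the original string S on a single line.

Answer: oiiiuuaaua$

Derivation:
LF mapping: 1 8 9 2 7 4 5 0 3 10 6
Walk LF starting at row 7, prepending L[row]:
  step 1: row=7, L[7]='$', prepend. Next row=LF[7]=0
  step 2: row=0, L[0]='a', prepend. Next row=LF[0]=1
  step 3: row=1, L[1]='u', prepend. Next row=LF[1]=8
  step 4: row=8, L[8]='a', prepend. Next row=LF[8]=3
  step 5: row=3, L[3]='a', prepend. Next row=LF[3]=2
  step 6: row=2, L[2]='u', prepend. Next row=LF[2]=9
  step 7: row=9, L[9]='u', prepend. Next row=LF[9]=10
  step 8: row=10, L[10]='i', prepend. Next row=LF[10]=6
  step 9: row=6, L[6]='i', prepend. Next row=LF[6]=5
  step 10: row=5, L[5]='i', prepend. Next row=LF[5]=4
  step 11: row=4, L[4]='o', prepend. Next row=LF[4]=7
Reversed output: oiiiuuaaua$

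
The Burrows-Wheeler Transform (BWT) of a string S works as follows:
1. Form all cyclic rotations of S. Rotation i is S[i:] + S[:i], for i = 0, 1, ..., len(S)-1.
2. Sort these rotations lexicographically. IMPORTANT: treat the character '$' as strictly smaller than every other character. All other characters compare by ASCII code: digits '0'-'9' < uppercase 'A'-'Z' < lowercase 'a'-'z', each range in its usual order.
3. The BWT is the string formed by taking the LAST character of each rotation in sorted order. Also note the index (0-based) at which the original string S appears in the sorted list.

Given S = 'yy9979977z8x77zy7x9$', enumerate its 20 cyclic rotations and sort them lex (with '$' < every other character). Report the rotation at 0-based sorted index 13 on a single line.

All 20 rotations (rotation i = S[i:]+S[:i]):
  rot[0] = yy9979977z8x77zy7x9$
  rot[1] = y9979977z8x77zy7x9$y
  rot[2] = 9979977z8x77zy7x9$yy
  rot[3] = 979977z8x77zy7x9$yy9
  rot[4] = 79977z8x77zy7x9$yy99
  rot[5] = 9977z8x77zy7x9$yy997
  rot[6] = 977z8x77zy7x9$yy9979
  rot[7] = 77z8x77zy7x9$yy99799
  rot[8] = 7z8x77zy7x9$yy997997
  rot[9] = z8x77zy7x9$yy9979977
  rot[10] = 8x77zy7x9$yy9979977z
  rot[11] = x77zy7x9$yy9979977z8
  rot[12] = 77zy7x9$yy9979977z8x
  rot[13] = 7zy7x9$yy9979977z8x7
  rot[14] = zy7x9$yy9979977z8x77
  rot[15] = y7x9$yy9979977z8x77z
  rot[16] = 7x9$yy9979977z8x77zy
  rot[17] = x9$yy9979977z8x77zy7
  rot[18] = 9$yy9979977z8x77zy7x
  rot[19] = $yy9979977z8x77zy7x9
Sorted (with $ < everything):
  sorted[0] = $yy9979977z8x77zy7x9
  sorted[1] = 77z8x77zy7x9$yy99799
  sorted[2] = 77zy7x9$yy9979977z8x
  sorted[3] = 79977z8x77zy7x9$yy99
  sorted[4] = 7x9$yy9979977z8x77zy
  sorted[5] = 7z8x77zy7x9$yy997997
  sorted[6] = 7zy7x9$yy9979977z8x7
  sorted[7] = 8x77zy7x9$yy9979977z
  sorted[8] = 9$yy9979977z8x77zy7x
  sorted[9] = 977z8x77zy7x9$yy9979
  sorted[10] = 979977z8x77zy7x9$yy9
  sorted[11] = 9977z8x77zy7x9$yy997
  sorted[12] = 9979977z8x77zy7x9$yy
  sorted[13] = x77zy7x9$yy9979977z8
  sorted[14] = x9$yy9979977z8x77zy7
  sorted[15] = y7x9$yy9979977z8x77z
  sorted[16] = y9979977z8x77zy7x9$y
  sorted[17] = yy9979977z8x77zy7x9$
  sorted[18] = z8x77zy7x9$yy9979977
  sorted[19] = zy7x9$yy9979977z8x77
sorted[13] = x77zy7x9$yy9979977z8

Answer: x77zy7x9$yy9979977z8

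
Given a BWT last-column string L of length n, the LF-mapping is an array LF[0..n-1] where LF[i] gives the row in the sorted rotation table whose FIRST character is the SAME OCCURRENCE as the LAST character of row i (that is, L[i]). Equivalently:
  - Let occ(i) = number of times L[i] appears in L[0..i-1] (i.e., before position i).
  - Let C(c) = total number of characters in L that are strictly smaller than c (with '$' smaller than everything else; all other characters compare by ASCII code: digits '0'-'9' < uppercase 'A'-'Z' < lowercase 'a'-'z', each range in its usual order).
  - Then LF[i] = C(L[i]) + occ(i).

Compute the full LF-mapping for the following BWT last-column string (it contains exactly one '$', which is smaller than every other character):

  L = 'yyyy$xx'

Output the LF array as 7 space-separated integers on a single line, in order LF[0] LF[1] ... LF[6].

Char counts: '$':1, 'x':2, 'y':4
C (first-col start): C('$')=0, C('x')=1, C('y')=3
L[0]='y': occ=0, LF[0]=C('y')+0=3+0=3
L[1]='y': occ=1, LF[1]=C('y')+1=3+1=4
L[2]='y': occ=2, LF[2]=C('y')+2=3+2=5
L[3]='y': occ=3, LF[3]=C('y')+3=3+3=6
L[4]='$': occ=0, LF[4]=C('$')+0=0+0=0
L[5]='x': occ=0, LF[5]=C('x')+0=1+0=1
L[6]='x': occ=1, LF[6]=C('x')+1=1+1=2

Answer: 3 4 5 6 0 1 2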